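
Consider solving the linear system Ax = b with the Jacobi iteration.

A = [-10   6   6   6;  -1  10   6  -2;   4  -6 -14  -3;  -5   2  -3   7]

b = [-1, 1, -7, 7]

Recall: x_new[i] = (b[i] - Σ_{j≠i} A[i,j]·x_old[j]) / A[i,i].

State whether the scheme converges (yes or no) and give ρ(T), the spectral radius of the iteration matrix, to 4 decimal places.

Diagonal D = diag(-10, 10, -14, 7); L, U strict lower/upper.
Jacobi: T = -D⁻¹(L+U), T[0,2] = -(6)/(-10) = +0.6000; T[0,0] = 0.
  T[0,:] = [+0.0000, +0.6000, +0.6000, +0.6000]
  T[1,:] = [+0.1000, +0.0000, -0.6000, +0.2000]
  T[2,:] = [+0.2857, -0.4286, +0.0000, -0.2143]
  T[3,:] = [+0.7143, -0.2857, +0.4286, +0.0000]
eigenvalue magnitudes: 0.9405, 0.6753, 0.4159, 0.1507.
spectral radius ρ = 0.9405; 0.9405 < 1: convergent.

yes, ρ = 0.9405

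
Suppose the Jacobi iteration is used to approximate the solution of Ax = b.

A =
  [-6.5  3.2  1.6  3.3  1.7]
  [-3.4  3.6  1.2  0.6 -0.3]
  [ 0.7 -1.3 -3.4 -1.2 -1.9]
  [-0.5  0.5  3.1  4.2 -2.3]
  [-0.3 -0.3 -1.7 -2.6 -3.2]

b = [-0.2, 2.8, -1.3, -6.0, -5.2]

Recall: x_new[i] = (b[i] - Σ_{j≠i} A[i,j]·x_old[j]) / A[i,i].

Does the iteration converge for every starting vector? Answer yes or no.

no

A = D + L + U where D = diag(-6.5, 3.6, -3.4, 4.2, -3.2).
T_J = -D⁻¹(L+U): T[4,1] = -(-0.3)/(-3.2) = -0.0938; T[4,4] = 0.
  T[0,:] = [+0.0000, +0.4923, +0.2462, +0.5077, +0.2615]
  T[1,:] = [+0.9444, +0.0000, -0.3333, -0.1667, +0.0833]
  T[2,:] = [+0.2059, -0.3824, +0.0000, -0.3529, -0.5588]
  T[3,:] = [+0.1190, -0.1190, -0.7381, +0.0000, +0.5476]
  T[4,:] = [-0.0938, -0.0938, -0.5312, -0.8125, +0.0000]
|roots of det(T-λI)|: 1.2082, 0.6836, 0.6307, 0.6307, 0.1488.
spectral radius ρ = 1.2082; 1.2082 > 1, so it fails to converge.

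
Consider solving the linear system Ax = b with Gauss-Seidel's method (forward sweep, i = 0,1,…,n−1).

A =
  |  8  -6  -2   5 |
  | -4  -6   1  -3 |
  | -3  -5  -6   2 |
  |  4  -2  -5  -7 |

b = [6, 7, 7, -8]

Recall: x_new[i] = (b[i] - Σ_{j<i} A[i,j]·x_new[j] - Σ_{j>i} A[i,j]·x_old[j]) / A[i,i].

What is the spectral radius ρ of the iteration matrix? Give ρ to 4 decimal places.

0.9474

Write A = D+L+U with D = diag(8, -6, -6, -7).
Gauss-Seidel: T = -(D+L)⁻¹U, row 0 first, T[0,1] = -(-6)/(8) = +0.7500; later rows by forward substitution.
  T[0,:] = [+0.0000 +0.7500 +0.2500 -0.6250]
  T[1,:] = [+0.0000 -0.5000 +0.0000 -0.0833]
  T[2,:] = [+0.0000 +0.0417 -0.1250 +0.7153]
  T[3,:] = [+0.0000 +0.5417 +0.2321 -0.8442]
eigenvalue magnitudes: 0.9474, 0.5662, 0.0444, 0.0000.
ρ(T) = max|λ| = 0.9474; 0.9474 < 1, so it converges for any x₀.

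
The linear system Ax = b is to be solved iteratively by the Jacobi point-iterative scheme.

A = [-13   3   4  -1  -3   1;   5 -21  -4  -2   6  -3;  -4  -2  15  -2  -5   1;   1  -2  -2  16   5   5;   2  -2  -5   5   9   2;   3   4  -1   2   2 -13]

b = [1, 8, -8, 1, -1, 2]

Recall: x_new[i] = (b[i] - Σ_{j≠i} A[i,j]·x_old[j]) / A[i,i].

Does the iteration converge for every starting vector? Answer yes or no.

yes

Write A = D+L+U with D = diag(-13, -21, 15, 16, 9, -13).
T_J = -D⁻¹(L+U): T[3,1] = -(-2)/(16) = +0.1250; T[3,3] = 0.
  T[0,:] = [+0.0000  +0.2308  +0.3077  -0.0769  -0.2308  +0.0769]
  T[1,:] = [+0.2381  +0.0000  -0.1905  -0.0952  +0.2857  -0.1429]
  T[2,:] = [+0.2667  +0.1333  +0.0000  +0.1333  +0.3333  -0.0667]
  T[3,:] = [-0.0625  +0.1250  +0.1250  +0.0000  -0.3125  -0.3125]
  T[4,:] = [-0.2222  +0.2222  +0.5556  -0.5556  +0.0000  -0.2222]
  T[5,:] = [+0.2308  +0.3077  -0.0769  +0.1538  +0.1538  +0.0000]
|λ(T)| sorted: 0.8619, 0.5847, 0.3137, 0.3137, 0.2341, 0.1615.
ρ = 0.8619; 0.8619 < 1 ⇒ converges.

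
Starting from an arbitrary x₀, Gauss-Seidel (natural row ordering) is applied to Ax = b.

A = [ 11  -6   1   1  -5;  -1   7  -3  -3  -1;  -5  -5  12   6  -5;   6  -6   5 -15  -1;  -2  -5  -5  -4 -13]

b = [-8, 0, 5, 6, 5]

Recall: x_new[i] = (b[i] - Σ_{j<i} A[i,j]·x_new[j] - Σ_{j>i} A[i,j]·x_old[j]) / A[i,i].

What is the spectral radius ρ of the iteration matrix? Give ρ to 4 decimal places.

0.8319

Diagonal D = diag(11, 7, 12, -15, -13); L, U strict lower/upper.
T_GS = -(D+L)⁻¹U: row 0 first, T[0,3] = -(1)/(11) = -0.0909; later rows by forward substitution.
  T[0,:] = [+0.0000  +0.5455  -0.0909  -0.0909  +0.4545]
  T[1,:] = [+0.0000  +0.0779  +0.4156  +0.4156  +0.2078]
  T[2,:] = [+0.0000  +0.2597  +0.1353  -0.3647  +0.6926]
  T[3,:] = [+0.0000  +0.2736  -0.1575  -0.3242  +0.2629]
  T[4,:] = [+0.0000  -0.2980  -0.1494  +0.0942  -0.4971]
eigenvalue magnitudes: 0.8319, 0.2267, 0.2267, 0.0280, 0.0000.
ρ = 0.8319; 0.8319 < 1: convergent.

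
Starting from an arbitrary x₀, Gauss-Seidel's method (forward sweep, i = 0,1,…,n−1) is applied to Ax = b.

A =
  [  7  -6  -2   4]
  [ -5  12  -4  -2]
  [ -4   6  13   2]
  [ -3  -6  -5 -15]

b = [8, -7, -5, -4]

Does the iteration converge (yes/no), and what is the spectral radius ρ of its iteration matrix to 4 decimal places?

Let D = diag(7, 12, 13, -15); L, U the strict triangles.
Gauss-Seidel: T = -(D+L)⁻¹U, row 0 first, T[0,2] = -(-2)/(7) = +0.2857; later rows by forward substitution.
  T[0,:] = [+0.0000 +0.8571 +0.2857 -0.5714]
  T[1,:] = [+0.0000 +0.3571 +0.4524 -0.0714]
  T[2,:] = [+0.0000 +0.0989 -0.1209 -0.2967]
  T[3,:] = [+0.0000 -0.3473 -0.1978 +0.2418]
moduli |λ_i(T)| = 0.6686, 0.1147, 0.1147, 0.0000.
ρ(T) = max|λ| = 0.6686; 0.6686 < 1, so it converges for any x₀.

yes, ρ = 0.6686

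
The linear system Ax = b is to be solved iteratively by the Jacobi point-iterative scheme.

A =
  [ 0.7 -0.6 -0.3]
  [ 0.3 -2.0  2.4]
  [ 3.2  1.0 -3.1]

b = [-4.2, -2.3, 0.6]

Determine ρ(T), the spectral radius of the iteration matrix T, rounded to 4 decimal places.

1.3309

Split A = D + L + U, D = diag(0.7, -2, -3.1).
T_J = -D⁻¹(L+U): T[2,0] = -(3.2)/(-3.1) = +1.0323; T[2,2] = 0.
  T[0,:] = [+0.0000, +0.8571, +0.4286]
  T[1,:] = [+0.1500, +0.0000, +1.2000]
  T[2,:] = [+1.0323, +0.3226, +0.0000]
|roots of det(T-λI)|: 1.3309, 0.9018, 0.9018.
ρ = 1.3309; 1.3309 > 1: divergent.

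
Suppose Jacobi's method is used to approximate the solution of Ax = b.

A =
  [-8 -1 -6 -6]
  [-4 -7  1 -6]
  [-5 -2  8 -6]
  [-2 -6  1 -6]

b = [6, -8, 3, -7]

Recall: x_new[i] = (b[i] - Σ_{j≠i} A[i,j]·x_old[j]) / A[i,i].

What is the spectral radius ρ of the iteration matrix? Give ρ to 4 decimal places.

1.1428

Let D = diag(-8, -7, 8, -6); L, U the strict triangles.
Jacobi: T = -D⁻¹(L+U), T[3,2] = -(1)/(-6) = +0.1667; T[3,3] = 0.
  T[0,:] = [+0.0000, -0.1250, -0.7500, -0.7500]
  T[1,:] = [-0.5714, +0.0000, +0.1429, -0.8571]
  T[2,:] = [+0.6250, +0.2500, +0.0000, +0.7500]
  T[3,:] = [-0.3333, -1.0000, +0.1667, +0.0000]
|λ(T)| sorted: 1.1428, 0.7241, 0.3636, 0.3636.
ρ = 1.1428; 1.1428 > 1, so it fails to converge.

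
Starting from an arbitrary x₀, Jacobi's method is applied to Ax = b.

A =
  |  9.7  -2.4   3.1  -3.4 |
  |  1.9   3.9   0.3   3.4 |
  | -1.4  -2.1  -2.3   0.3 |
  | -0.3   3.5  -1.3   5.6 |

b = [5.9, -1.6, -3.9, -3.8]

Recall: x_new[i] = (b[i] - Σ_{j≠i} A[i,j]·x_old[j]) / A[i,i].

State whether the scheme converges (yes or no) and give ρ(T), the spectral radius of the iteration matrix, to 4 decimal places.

yes, ρ = 0.8720

A = D + L + U where D = diag(9.7, 3.9, -2.3, 5.6).
Jacobi T = -D⁻¹(L+U): T[1,3] = -(3.4)/(3.9) = -0.8718; T[1,1] = 0.
  T[0,:] = [+0.0000, +0.2474, -0.3196, +0.3505]
  T[1,:] = [-0.4872, +0.0000, -0.0769, -0.8718]
  T[2,:] = [-0.6087, -0.9130, +0.0000, +0.1304]
  T[3,:] = [+0.0536, -0.6250, +0.2321, +0.0000]
eigenvalue magnitudes: 0.8720, 0.6012, 0.5340, 0.2632.
spectral radius ρ = 0.8720; 0.8720 < 1 ⇒ converges.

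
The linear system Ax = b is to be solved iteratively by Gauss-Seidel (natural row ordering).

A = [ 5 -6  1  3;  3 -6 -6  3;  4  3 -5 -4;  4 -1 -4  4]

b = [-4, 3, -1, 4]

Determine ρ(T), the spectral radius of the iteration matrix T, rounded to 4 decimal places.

1.3072

Split A = D + L + U, D = diag(5, -6, -5, 4).
Gauss-Seidel: T = -(D+L)⁻¹U, row 0 first, T[0,2] = -(1)/(5) = -0.2000; later rows by forward substitution.
  T[0,:] = [+0.0000  +1.2000  -0.2000  -0.6000]
  T[1,:] = [+0.0000  +0.6000  -1.1000  +0.2000]
  T[2,:] = [+0.0000  +1.3200  -0.8200  -1.1600]
  T[3,:] = [+0.0000  +0.2700  -0.8950  -0.5100]
|eigenvalues of T|: 1.3072, 0.8570, 0.8570, 0.0000.
ρ = 1.3072; 1.3072 > 1: divergent.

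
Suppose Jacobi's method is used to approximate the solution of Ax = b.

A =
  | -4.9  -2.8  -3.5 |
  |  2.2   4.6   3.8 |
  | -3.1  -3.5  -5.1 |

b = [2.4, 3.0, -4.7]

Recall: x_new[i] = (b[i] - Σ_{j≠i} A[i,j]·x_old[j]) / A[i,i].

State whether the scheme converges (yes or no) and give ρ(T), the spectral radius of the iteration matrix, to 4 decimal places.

no, ρ = 1.2950

Diagonal D = diag(-4.9, 4.6, -5.1); L, U strict lower/upper.
T_J = -D⁻¹(L+U): T[0,2] = -(-3.5)/(-4.9) = -0.7143; T[0,0] = 0.
  T[0,:] = [+0.0000 -0.5714 -0.7143]
  T[1,:] = [-0.4783 +0.0000 -0.8261]
  T[2,:] = [-0.6078 -0.6863 +0.0000]
|λ(T)| sorted: 1.2950, 0.7765, 0.5185.
ρ = 1.2950; 1.2950 > 1, so it fails to converge.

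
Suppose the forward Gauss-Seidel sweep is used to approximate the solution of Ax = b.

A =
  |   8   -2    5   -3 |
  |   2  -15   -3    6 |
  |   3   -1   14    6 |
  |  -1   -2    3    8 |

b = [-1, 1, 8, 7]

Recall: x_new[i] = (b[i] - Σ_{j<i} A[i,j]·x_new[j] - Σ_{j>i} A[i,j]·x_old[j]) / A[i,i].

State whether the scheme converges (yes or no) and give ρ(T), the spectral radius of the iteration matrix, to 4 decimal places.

Let D = diag(8, -15, 14, 8); L, U the strict triangles.
GS T = -(D+L)⁻¹U: row 0 first, T[0,1] = -(-2)/(8) = +0.2500; later rows by forward substitution.
  T[0,:] = [+0.0000  +0.2500  -0.6250  +0.3750]
  T[1,:] = [+0.0000  +0.0333  -0.2833  +0.4500]
  T[2,:] = [+0.0000  -0.0512  +0.1137  -0.4768]
  T[3,:] = [+0.0000  +0.0588  -0.1916  +0.3382]
eigenvalue magnitudes: 0.6194, 0.0804, 0.0538, 0.0000.
ρ = 0.6194; 0.6194 < 1: convergent.

yes, ρ = 0.6194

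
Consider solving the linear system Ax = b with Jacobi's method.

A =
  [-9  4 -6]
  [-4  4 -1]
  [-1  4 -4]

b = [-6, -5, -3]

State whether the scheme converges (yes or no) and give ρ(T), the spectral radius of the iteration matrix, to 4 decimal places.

no, ρ = 1.1999

Write A = D+L+U with D = diag(-9, 4, -4).
Jacobi T = -D⁻¹(L+U): T[1,2] = -(-1)/(4) = +0.2500; T[1,1] = 0.
  T[0,:] = [+0.0000  +0.4444  -0.6667]
  T[1,:] = [+1.0000  +0.0000  +0.2500]
  T[2,:] = [-0.2500  +1.0000  +0.0000]
|eigenvalues of T|: 1.1999, 0.7607, 0.7607.
spectral radius ρ = 1.1999; 1.1999 > 1: divergent.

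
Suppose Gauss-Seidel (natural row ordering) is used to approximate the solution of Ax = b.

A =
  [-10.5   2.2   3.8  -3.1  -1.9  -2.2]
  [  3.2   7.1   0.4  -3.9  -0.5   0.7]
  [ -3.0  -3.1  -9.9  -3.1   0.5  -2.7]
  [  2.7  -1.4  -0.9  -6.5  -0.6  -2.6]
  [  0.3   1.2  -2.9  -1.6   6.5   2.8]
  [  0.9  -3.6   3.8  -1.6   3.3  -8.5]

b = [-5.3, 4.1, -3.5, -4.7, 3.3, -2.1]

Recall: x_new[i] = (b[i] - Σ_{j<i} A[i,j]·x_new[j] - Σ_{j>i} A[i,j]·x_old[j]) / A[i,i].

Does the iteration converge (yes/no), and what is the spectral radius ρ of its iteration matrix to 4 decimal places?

Diagonal D = diag(-10.5, 7.1, -9.9, -6.5, 6.5, -8.5); L, U strict lower/upper.
T_GS = -(D+L)⁻¹U: row 0 first, T[0,3] = -(-3.1)/(-10.5) = -0.2952; later rows by forward substitution.
  T[0,:] = [+0.0000 +0.2095 +0.3619 -0.2952 -0.1810 -0.2095]
  T[1,:] = [+0.0000 -0.0944 -0.2195 +0.6824 +0.1520 -0.0042]
  T[2,:] = [+0.0000 -0.0339 -0.0410 -0.4373 +0.0577 -0.2079]
  T[3,:] = [+0.0000 +0.1121 +0.2033 -0.2091 -0.2082 -0.4573]
  T[4,:] = [+0.0000 +0.0202 +0.0556 -0.3589 -0.0452 -0.6257]
  T[5,:] = [+0.0000 +0.0338 +0.0963 -0.6158 -0.0361 -0.2702]
|eigenvalues of T|: 0.8848, 0.2489, 0.0683, 0.0322, 0.0322, 0.0000.
ρ = 0.8848; 0.8848 < 1, so it converges for any x₀.

yes, ρ = 0.8848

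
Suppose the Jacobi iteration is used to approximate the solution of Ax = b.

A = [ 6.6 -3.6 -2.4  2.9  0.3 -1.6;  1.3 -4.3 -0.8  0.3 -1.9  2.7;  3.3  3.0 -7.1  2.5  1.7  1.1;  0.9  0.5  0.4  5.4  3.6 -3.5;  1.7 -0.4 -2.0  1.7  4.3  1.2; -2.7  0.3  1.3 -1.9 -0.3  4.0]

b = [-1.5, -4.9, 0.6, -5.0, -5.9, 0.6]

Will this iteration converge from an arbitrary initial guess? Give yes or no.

no

Let D = diag(6.6, -4.3, -7.1, 5.4, 4.3, 4); L, U the strict triangles.
Jacobi T = -D⁻¹(L+U): T[0,4] = -(0.3)/(6.6) = -0.0455; T[0,0] = 0.
  T[0,:] = [+0.0000 +0.5455 +0.3636 -0.4394 -0.0455 +0.2424]
  T[1,:] = [+0.3023 +0.0000 -0.1860 +0.0698 -0.4419 +0.6279]
  T[2,:] = [+0.4648 +0.4225 +0.0000 +0.3521 +0.2394 +0.1549]
  T[3,:] = [-0.1667 -0.0926 -0.0741 +0.0000 -0.6667 +0.6481]
  T[4,:] = [-0.3953 +0.0930 +0.4651 -0.3953 +0.0000 -0.2791]
  T[5,:] = [+0.6750 -0.0750 -0.3250 +0.4750 +0.0750 +0.0000]
eigenvalue magnitudes: 1.1391, 0.7420, 0.4008, 0.4008, 0.1423, 0.1423.
ρ = 1.1391; 1.1391 > 1, so it fails to converge.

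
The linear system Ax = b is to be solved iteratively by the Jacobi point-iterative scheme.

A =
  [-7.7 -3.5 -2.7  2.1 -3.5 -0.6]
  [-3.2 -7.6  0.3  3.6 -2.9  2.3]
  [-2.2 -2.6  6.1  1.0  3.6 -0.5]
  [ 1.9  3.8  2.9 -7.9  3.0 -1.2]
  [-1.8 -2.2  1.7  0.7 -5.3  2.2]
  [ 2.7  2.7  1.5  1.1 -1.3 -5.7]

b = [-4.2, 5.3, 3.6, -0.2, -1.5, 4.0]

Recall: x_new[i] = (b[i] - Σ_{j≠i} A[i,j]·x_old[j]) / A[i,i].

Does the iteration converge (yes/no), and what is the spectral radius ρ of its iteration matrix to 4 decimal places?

Write A = D+L+U with D = diag(-7.7, -7.6, 6.1, -7.9, -5.3, -5.7).
T_J = -D⁻¹(L+U): T[5,0] = -(2.7)/(-5.7) = +0.4737; T[5,5] = 0.
  T[0,:] = [+0.0000 -0.4545 -0.3506 +0.2727 -0.4545 -0.0779]
  T[1,:] = [-0.4211 +0.0000 +0.0395 +0.4737 -0.3816 +0.3026]
  T[2,:] = [+0.3607 +0.4262 +0.0000 -0.1639 -0.5902 +0.0820]
  T[3,:] = [+0.2405 +0.4810 +0.3671 +0.0000 +0.3797 -0.1519]
  T[4,:] = [-0.3396 -0.4151 +0.3208 +0.1321 +0.0000 +0.4151]
  T[5,:] = [+0.4737 +0.4737 +0.2632 +0.1930 -0.2281 +0.0000]
|λ(T)| sorted: 1.1819, 0.6928, 0.6928, 0.6182, 0.1578, 0.1578.
spectral radius ρ = 1.1819; 1.1819 > 1, so it fails to converge.

no, ρ = 1.1819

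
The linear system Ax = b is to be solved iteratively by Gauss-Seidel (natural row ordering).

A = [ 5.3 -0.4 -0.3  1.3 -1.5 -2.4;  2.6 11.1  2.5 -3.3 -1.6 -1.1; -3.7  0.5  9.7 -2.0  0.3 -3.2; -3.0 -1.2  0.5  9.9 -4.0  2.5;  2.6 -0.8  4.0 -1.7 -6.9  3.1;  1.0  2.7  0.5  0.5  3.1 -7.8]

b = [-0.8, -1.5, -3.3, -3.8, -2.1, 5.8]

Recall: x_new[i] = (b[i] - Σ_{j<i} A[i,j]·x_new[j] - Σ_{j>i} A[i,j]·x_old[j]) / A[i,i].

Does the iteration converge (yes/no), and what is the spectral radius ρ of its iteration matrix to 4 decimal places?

yes, ρ = 0.6385

Diagonal D = diag(5.3, 11.1, 9.7, 9.9, -6.9, -7.8); L, U strict lower/upper.
Gauss-Seidel: T = -(D+L)⁻¹U, row 0 first, T[0,5] = -(-2.4)/(5.3) = +0.4528; later rows by forward substitution.
  T[0,:] = [+0.0000, +0.0755, +0.0566, -0.2453, +0.2830, +0.4528]
  T[1,:] = [+0.0000, -0.0177, -0.2385, +0.3548, +0.0779, -0.0070]
  T[2,:] = [+0.0000, +0.0297, +0.0339, +0.0943, +0.0730, +0.5030]
  T[3,:] = [+0.0000, +0.0192, -0.0135, -0.0361, +0.4956, -0.1416]
  T[4,:] = [+0.0000, +0.0430, +0.0719, -0.0700, +0.0179, +0.9472]
  T[5,:] = [+0.0000, +0.0238, -0.0454, +0.0673, +0.1068, +0.4553]
|eigenvalues of T|: 0.6385, 0.3065, 0.3065, 0.0856, 0.0159, 0.0000.
spectral radius ρ = 0.6385; 0.6385 < 1 ⇒ converges.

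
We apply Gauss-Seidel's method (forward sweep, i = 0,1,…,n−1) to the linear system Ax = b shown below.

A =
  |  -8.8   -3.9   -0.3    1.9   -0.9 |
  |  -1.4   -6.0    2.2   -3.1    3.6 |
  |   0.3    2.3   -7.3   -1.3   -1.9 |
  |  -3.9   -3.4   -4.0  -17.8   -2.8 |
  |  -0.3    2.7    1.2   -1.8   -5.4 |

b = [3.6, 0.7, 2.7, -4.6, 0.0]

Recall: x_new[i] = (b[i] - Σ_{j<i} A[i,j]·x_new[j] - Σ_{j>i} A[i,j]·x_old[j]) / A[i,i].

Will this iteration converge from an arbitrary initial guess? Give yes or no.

Let D = diag(-8.8, -6, -7.3, -17.8, -5.4); L, U the strict triangles.
GS T = -(D+L)⁻¹U: row 0 first, T[0,2] = -(-0.3)/(-8.8) = -0.0341; later rows by forward substitution.
  T[0,:] = [+0.0000 -0.4432 -0.0341 +0.2159 -0.1023]
  T[1,:] = [+0.0000 +0.1034 +0.3746 -0.5670 +0.6239]
  T[2,:] = [+0.0000 +0.0144 +0.1166 -0.3479 -0.0679]
  T[3,:] = [+0.0000 +0.0741 -0.0903 +0.1392 -0.2388]
  T[4,:] = [+0.0000 +0.0548 +0.2452 -0.4192 +0.3821]
moduli |λ_i(T)| = 0.6099, 0.1872, 0.0825, 0.0268, 0.0000.
ρ = 0.6099; 0.6099 < 1: convergent.

yes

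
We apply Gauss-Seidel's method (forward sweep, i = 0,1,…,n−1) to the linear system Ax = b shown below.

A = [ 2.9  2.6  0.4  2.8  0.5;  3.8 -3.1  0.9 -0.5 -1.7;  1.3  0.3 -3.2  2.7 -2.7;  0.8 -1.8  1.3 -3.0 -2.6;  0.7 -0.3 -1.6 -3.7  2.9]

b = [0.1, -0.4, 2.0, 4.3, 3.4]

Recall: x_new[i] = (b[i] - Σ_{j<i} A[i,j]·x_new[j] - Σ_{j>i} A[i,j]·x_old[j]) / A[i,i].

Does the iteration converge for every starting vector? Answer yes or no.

no

Write A = D+L+U with D = diag(2.9, -3.1, -3.2, -3, 2.9).
GS T = -(D+L)⁻¹U: row 0 first, T[0,1] = -(2.6)/(2.9) = -0.8966; later rows by forward substitution.
  T[0,:] = [+0.0000 -0.8966 -0.1379 -0.9655 -0.1724]
  T[1,:] = [+0.0000 -1.0990 +0.1212 -1.3448 -0.7597]
  T[2,:] = [+0.0000 -0.4673 -0.0447 +0.3254 -0.9850]
  T[3,:] = [+0.0000 +0.2178 -0.1289 +0.6904 -0.8836]
  T[4,:] = [+0.0000 +0.1229 -0.1432 +1.1544 -1.7078]
eigenvalue magnitudes: 1.3417, 0.4205, 0.4205, 0.1936, 0.0000.
ρ(T) = max|λ| = 1.3417; 1.3417 > 1 ⇒ diverges.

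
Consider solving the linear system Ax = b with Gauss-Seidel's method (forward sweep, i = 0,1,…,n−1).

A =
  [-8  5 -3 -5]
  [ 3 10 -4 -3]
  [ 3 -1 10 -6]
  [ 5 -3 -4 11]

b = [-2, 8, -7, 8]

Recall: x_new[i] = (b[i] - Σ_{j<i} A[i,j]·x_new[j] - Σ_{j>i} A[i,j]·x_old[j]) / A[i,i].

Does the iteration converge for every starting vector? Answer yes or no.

Split A = D + L + U, D = diag(-8, 10, 10, 11).
T_GS = -(D+L)⁻¹U: row 0 first, T[0,1] = -(5)/(-8) = +0.6250; later rows by forward substitution.
  T[0,:] = [+0.0000  +0.6250  -0.3750  -0.6250]
  T[1,:] = [+0.0000  -0.1875  +0.5125  +0.4875]
  T[2,:] = [+0.0000  -0.2063  +0.1638  +0.8363]
  T[3,:] = [+0.0000  -0.4102  +0.3698  +0.7211]
eigenvalue magnitudes: 0.5870, 0.4004, 0.2901, 0.0000.
spectral radius ρ = 0.5870; 0.5870 < 1 ⇒ converges.

yes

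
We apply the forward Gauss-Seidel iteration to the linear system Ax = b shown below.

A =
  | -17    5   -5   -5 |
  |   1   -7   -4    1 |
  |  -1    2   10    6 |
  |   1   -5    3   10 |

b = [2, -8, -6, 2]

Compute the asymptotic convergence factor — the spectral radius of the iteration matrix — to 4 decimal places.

Split A = D + L + U, D = diag(-17, -7, 10, 10).
Gauss-Seidel: T = -(D+L)⁻¹U, row 0 first, T[0,1] = -(5)/(-17) = +0.2941; later rows by forward substitution.
  T[0,:] = [+0.0000  +0.2941  -0.2941  -0.2941]
  T[1,:] = [+0.0000  +0.0420  -0.6134  +0.1008]
  T[2,:] = [+0.0000  +0.0210  +0.0933  -0.6496]
  T[3,:] = [+0.0000  -0.0147  -0.3053  +0.2747]
|λ(T)| sorted: 0.6155, 0.2669, 0.0614, 0.0000.
spectral radius ρ = 0.6155; 0.6155 < 1: convergent.

0.6155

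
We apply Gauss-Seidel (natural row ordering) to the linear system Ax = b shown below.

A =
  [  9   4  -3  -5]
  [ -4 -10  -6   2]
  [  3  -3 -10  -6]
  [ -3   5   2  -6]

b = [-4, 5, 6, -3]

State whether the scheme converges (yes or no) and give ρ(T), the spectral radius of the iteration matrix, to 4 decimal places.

Split A = D + L + U, D = diag(9, -10, -10, -6).
T_GS = -(D+L)⁻¹U: row 0 first, T[0,1] = -(4)/(9) = -0.4444; later rows by forward substitution.
  T[0,:] = [+0.0000, -0.4444, +0.3333, +0.5556]
  T[1,:] = [+0.0000, +0.1778, -0.7333, -0.0222]
  T[2,:] = [+0.0000, -0.1867, +0.3200, -0.4267]
  T[3,:] = [+0.0000, +0.3081, -0.6711, -0.4385]
eigenvalue magnitudes: 0.8499, 0.6446, 0.1460, 0.0000.
ρ = 0.8499; 0.8499 < 1, so it converges for any x₀.

yes, ρ = 0.8499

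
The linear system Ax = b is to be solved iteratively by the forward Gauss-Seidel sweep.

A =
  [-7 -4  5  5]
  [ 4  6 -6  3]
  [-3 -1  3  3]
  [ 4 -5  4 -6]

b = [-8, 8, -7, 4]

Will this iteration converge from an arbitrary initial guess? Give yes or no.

Let D = diag(-7, 6, 3, -6); L, U the strict triangles.
Gauss-Seidel: T = -(D+L)⁻¹U, row 0 first, T[0,3] = -(5)/(-7) = +0.7143; later rows by forward substitution.
  T[0,:] = [+0.0000 -0.5714 +0.7143 +0.7143]
  T[1,:] = [+0.0000 +0.3810 +0.5238 -0.9762]
  T[2,:] = [+0.0000 -0.4444 +0.8889 -0.6111]
  T[3,:] = [+0.0000 -0.9947 +0.6323 +0.8823]
|eigenvalues of T|: 1.6119, 0.4861, 0.4861, 0.0000.
ρ(T) = max|λ| = 1.6119; 1.6119 > 1, so it fails to converge.

no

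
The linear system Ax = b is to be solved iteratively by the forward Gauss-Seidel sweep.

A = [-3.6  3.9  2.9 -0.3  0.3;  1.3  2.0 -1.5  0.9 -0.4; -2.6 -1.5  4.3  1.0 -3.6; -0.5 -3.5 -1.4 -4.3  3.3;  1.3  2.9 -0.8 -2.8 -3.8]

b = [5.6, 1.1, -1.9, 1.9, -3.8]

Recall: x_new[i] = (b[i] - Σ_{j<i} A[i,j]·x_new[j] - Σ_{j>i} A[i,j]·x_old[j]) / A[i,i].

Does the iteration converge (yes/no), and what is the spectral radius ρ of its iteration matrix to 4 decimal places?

Write A = D+L+U with D = diag(-3.6, 2, 4.3, -4.3, -3.8).
Gauss-Seidel: T = -(D+L)⁻¹U, row 0 first, T[0,1] = -(3.9)/(-3.6) = +1.0833; later rows by forward substitution.
  T[0,:] = [+0.0000, +1.0833, +0.8056, -0.0833, +0.0833]
  T[1,:] = [+0.0000, -0.7042, +0.2264, -0.3958, +0.1458]
  T[2,:] = [+0.0000, +0.4094, +0.5661, -0.4210, +0.9385]
  T[3,:] = [+0.0000, +0.3139, -0.4622, +0.4690, +0.3335]
  T[4,:] = [+0.0000, -0.4843, +0.6698, -0.5875, -0.3035]
eigenvalue magnitudes: 1.2360, 0.7121, 0.7121, 0.0791, 0.0000.
ρ(T) = max|λ| = 1.2360; 1.2360 > 1: divergent.

no, ρ = 1.2360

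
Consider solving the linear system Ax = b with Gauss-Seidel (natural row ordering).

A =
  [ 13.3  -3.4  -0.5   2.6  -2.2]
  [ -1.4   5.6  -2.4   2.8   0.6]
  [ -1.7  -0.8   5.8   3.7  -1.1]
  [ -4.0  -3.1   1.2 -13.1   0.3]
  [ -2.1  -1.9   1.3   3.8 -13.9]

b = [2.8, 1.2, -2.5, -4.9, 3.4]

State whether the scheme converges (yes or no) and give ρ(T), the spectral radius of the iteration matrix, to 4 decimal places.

Diagonal D = diag(13.3, 5.6, 5.8, -13.1, -13.9); L, U strict lower/upper.
T_GS = -(D+L)⁻¹U: row 0 first, T[0,3] = -(2.6)/(13.3) = -0.1955; later rows by forward substitution.
  T[0,:] = [+0.0000 +0.2556 +0.0376 -0.1955 +0.1654]
  T[1,:] = [+0.0000 +0.0639 +0.4380 -0.5489 -0.0658]
  T[2,:] = [+0.0000 +0.0837 +0.0714 -0.7709 +0.2291]
  T[3,:] = [+0.0000 -0.0855 -0.1086 +0.1190 +0.0089]
  T[4,:] = [+0.0000 -0.0629 -0.0885 +0.0650 +0.0079]
|roots of det(T-λI)|: 0.5525, 0.1639, 0.1639, 0.0163, 0.0000.
ρ = 0.5525; 0.5525 < 1, so it converges for any x₀.

yes, ρ = 0.5525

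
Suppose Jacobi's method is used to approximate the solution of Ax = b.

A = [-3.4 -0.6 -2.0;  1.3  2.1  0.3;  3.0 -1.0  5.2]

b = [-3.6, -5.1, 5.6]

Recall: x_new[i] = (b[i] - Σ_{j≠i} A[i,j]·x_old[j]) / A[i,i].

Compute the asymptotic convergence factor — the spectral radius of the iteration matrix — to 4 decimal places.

Diagonal D = diag(-3.4, 2.1, 5.2); L, U strict lower/upper.
Jacobi T = -D⁻¹(L+U): T[0,1] = -(-0.6)/(-3.4) = -0.1765; T[0,0] = 0.
  T[0,:] = [+0.0000  -0.1765  -0.5882]
  T[1,:] = [-0.6190  +0.0000  -0.1429]
  T[2,:] = [-0.5769  +0.1923  +0.0000]
eigenvalue magnitudes: 0.7068, 0.5689, 0.1380.
spectral radius ρ = 0.7068; 0.7068 < 1 ⇒ converges.

0.7068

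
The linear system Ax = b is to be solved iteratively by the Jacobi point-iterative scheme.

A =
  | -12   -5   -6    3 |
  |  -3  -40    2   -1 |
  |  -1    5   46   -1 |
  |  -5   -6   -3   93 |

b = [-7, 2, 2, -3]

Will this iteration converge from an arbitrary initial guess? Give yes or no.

Let D = diag(-12, -40, 46, 93); L, U the strict triangles.
Jacobi T = -D⁻¹(L+U): T[3,0] = -(-5)/(93) = +0.0538; T[3,3] = 0.
  T[0,:] = [+0.0000, -0.4167, -0.5000, +0.2500]
  T[1,:] = [-0.0750, +0.0000, +0.0500, -0.0250]
  T[2,:] = [+0.0217, -0.1087, +0.0000, +0.0217]
  T[3,:] = [+0.0538, +0.0645, +0.0323, +0.0000]
eigenvalue magnitudes: 0.2295, 0.1476, 0.1476, 0.0159.
ρ(T) = max|λ| = 0.2295; 0.2295 < 1: convergent.

yes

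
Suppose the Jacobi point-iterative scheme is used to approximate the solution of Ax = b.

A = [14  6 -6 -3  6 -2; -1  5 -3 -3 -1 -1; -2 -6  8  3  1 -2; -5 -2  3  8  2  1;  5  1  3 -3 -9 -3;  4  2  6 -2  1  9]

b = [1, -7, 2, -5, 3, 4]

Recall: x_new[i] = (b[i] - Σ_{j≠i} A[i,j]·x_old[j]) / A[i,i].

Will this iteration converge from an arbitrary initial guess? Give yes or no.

A = D + L + U where D = diag(14, 5, 8, 8, -9, 9).
Jacobi T = -D⁻¹(L+U): T[2,3] = -(3)/(8) = -0.3750; T[2,2] = 0.
  T[0,:] = [+0.0000  -0.4286  +0.4286  +0.2143  -0.4286  +0.1429]
  T[1,:] = [+0.2000  +0.0000  +0.6000  +0.6000  +0.2000  +0.2000]
  T[2,:] = [+0.2500  +0.7500  +0.0000  -0.3750  -0.1250  +0.2500]
  T[3,:] = [+0.6250  +0.2500  -0.3750  +0.0000  -0.2500  -0.1250]
  T[4,:] = [+0.5556  +0.1111  +0.3333  -0.3333  +0.0000  -0.3333]
  T[5,:] = [-0.4444  -0.2222  -0.6667  +0.2222  -0.1111  +0.0000]
moduli |λ_i(T)| = 1.2253, 0.6816, 0.6816, 0.6575, 0.6575, 0.0915.
spectral radius ρ = 1.2253; 1.2253 > 1: divergent.

no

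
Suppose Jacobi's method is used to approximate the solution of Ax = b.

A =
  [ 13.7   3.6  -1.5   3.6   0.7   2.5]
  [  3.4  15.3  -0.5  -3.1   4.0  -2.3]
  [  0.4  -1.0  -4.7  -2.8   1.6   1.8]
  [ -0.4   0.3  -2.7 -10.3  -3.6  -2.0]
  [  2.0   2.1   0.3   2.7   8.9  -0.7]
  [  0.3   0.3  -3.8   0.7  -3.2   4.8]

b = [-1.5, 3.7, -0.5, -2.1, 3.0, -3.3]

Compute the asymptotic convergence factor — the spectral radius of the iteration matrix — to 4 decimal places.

Let D = diag(13.7, 15.3, -4.7, -10.3, 8.9, 4.8); L, U the strict triangles.
Jacobi: T = -D⁻¹(L+U), T[3,0] = -(-0.4)/(-10.3) = -0.0388; T[3,3] = 0.
  T[0,:] = [+0.0000 -0.2628 +0.1095 -0.2628 -0.0511 -0.1825]
  T[1,:] = [-0.2222 +0.0000 +0.0327 +0.2026 -0.2614 +0.1503]
  T[2,:] = [+0.0851 -0.2128 +0.0000 -0.5957 +0.3404 +0.3830]
  T[3,:] = [-0.0388 +0.0291 -0.2621 +0.0000 -0.3495 -0.1942]
  T[4,:] = [-0.2247 -0.2360 -0.0337 -0.3034 +0.0000 +0.0787]
  T[5,:] = [-0.0625 -0.0625 +0.7917 -0.1458 +0.6667 +0.0000]
|λ(T)| sorted: 0.9135, 0.5898, 0.5319, 0.1976, 0.1976, 0.1826.
spectral radius ρ = 0.9135; 0.9135 < 1: convergent.

0.9135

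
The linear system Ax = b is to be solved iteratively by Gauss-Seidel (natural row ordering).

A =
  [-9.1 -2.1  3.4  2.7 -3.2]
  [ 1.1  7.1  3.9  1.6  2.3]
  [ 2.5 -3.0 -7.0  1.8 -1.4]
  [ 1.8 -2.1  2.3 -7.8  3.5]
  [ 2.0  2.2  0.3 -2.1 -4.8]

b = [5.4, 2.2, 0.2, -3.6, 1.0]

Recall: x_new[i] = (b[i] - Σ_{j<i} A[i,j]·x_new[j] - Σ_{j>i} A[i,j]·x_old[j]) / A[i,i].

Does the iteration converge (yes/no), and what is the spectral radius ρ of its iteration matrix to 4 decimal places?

Write A = D+L+U with D = diag(-9.1, 7.1, -7, -7.8, -4.8).
T_GS = -(D+L)⁻¹U: row 0 first, T[0,1] = -(-2.1)/(-9.1) = -0.2308; later rows by forward substitution.
  T[0,:] = [+0.0000  -0.2308  +0.3736  +0.2967  -0.3516]
  T[1,:] = [+0.0000  +0.0358  -0.6072  -0.2713  -0.2695]
  T[2,:] = [+0.0000  -0.0977  +0.3937  +0.4794  -0.2101]
  T[3,:] = [+0.0000  -0.0917  +0.3658  +0.2829  +0.3782]
  T[4,:] = [+0.0000  -0.0458  -0.2580  -0.0945  -0.4486]
|λ(T)| sorted: 0.8418, 0.5785, 0.1119, 0.1119, 0.0000.
ρ = 0.8418; 0.8418 < 1: convergent.

yes, ρ = 0.8418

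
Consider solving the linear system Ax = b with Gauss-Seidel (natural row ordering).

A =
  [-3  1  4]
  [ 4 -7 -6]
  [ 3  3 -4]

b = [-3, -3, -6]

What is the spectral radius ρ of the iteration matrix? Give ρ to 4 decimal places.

0.8738

Split A = D + L + U, D = diag(-3, -7, -4).
T_GS = -(D+L)⁻¹U: row 0 first, T[0,1] = -(1)/(-3) = +0.3333; later rows by forward substitution.
  T[0,:] = [+0.0000 +0.3333 +1.3333]
  T[1,:] = [+0.0000 +0.1905 -0.0952]
  T[2,:] = [+0.0000 +0.3929 +0.9286]
eigenvalue magnitudes: 0.8738, 0.2452, 0.0000.
ρ = 0.8738; 0.8738 < 1 ⇒ converges.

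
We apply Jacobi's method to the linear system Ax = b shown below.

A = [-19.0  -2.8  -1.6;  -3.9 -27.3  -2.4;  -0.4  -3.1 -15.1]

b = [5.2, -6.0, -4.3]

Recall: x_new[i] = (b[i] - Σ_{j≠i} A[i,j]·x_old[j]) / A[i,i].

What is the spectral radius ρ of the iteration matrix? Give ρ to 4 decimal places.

0.2313

Diagonal D = diag(-19, -27.3, -15.1); L, U strict lower/upper.
Jacobi T = -D⁻¹(L+U): T[1,0] = -(-3.9)/(-27.3) = -0.1429; T[1,1] = 0.
  T[0,:] = [+0.0000  -0.1474  -0.0842]
  T[1,:] = [-0.1429  +0.0000  -0.0879]
  T[2,:] = [-0.0265  -0.2053  +0.0000]
eigenvalue magnitudes: 0.2313, 0.1504, 0.0808.
spectral radius ρ = 0.2313; 0.2313 < 1, so it converges for any x₀.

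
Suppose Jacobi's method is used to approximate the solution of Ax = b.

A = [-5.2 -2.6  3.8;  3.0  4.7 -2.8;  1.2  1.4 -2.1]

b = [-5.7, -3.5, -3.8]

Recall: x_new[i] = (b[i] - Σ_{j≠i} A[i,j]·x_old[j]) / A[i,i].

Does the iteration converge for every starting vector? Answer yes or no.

no

Write A = D+L+U with D = diag(-5.2, 4.7, -2.1).
Jacobi T = -D⁻¹(L+U): T[1,0] = -(3)/(4.7) = -0.6383; T[1,1] = 0.
  T[0,:] = [+0.0000  -0.5000  +0.7308]
  T[1,:] = [-0.6383  +0.0000  +0.5957]
  T[2,:] = [+0.5714  +0.6667  +0.0000]
|λ(T)| sorted: 1.2344, 0.6243, 0.6243.
spectral radius ρ = 1.2344; 1.2344 > 1 ⇒ diverges.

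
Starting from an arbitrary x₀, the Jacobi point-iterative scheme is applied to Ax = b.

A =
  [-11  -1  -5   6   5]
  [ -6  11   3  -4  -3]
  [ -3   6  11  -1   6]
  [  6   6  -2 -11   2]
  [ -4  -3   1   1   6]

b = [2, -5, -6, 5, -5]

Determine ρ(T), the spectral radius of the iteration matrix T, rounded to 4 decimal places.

1.2294

Let D = diag(-11, 11, 11, -11, 6); L, U the strict triangles.
Jacobi: T = -D⁻¹(L+U), T[0,2] = -(-5)/(-11) = -0.4545; T[0,0] = 0.
  T[0,:] = [+0.0000 -0.0909 -0.4545 +0.5455 +0.4545]
  T[1,:] = [+0.5455 +0.0000 -0.2727 +0.3636 +0.2727]
  T[2,:] = [+0.2727 -0.5455 +0.0000 +0.0909 -0.5455]
  T[3,:] = [+0.5455 +0.5455 -0.1818 +0.0000 +0.1818]
  T[4,:] = [+0.6667 +0.5000 -0.1667 -0.1667 +0.0000]
|roots of det(T-λI)|: 1.2294, 0.5850, 0.5850, 0.3060, 0.0684.
ρ = 1.2294; 1.2294 > 1 ⇒ diverges.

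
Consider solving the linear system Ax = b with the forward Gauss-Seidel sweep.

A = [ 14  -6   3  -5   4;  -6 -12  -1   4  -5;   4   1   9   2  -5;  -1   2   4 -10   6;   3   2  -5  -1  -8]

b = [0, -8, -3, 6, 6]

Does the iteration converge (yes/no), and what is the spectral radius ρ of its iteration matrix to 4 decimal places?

yes, ρ = 0.8580

A = D + L + U where D = diag(14, -12, 9, -10, -8).
T_GS = -(D+L)⁻¹U: row 0 first, T[0,4] = -(4)/(14) = -0.2857; later rows by forward substitution.
  T[0,:] = [+0.0000, +0.4286, -0.2143, +0.3571, -0.2857]
  T[1,:] = [+0.0000, -0.2143, +0.0238, +0.1548, -0.2738]
  T[2,:] = [+0.0000, -0.1667, +0.0926, -0.3981, +0.7130]
  T[3,:] = [+0.0000, -0.1524, +0.0632, -0.1640, +0.8590]
  T[4,:] = [+0.0000, +0.2304, -0.1402, +0.4420, -0.7286]
|λ(T)| sorted: 0.8580, 0.3786, 0.2448, 0.0225, 0.0000.
ρ(T) = max|λ| = 0.8580; 0.8580 < 1: convergent.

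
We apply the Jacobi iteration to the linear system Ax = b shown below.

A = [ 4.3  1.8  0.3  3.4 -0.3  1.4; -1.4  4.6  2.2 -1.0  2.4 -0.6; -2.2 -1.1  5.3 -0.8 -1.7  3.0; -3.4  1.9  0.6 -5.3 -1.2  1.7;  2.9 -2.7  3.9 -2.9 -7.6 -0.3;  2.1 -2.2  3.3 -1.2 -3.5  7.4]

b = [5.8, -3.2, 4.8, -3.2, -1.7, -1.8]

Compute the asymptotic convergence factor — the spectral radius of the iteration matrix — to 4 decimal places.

Diagonal D = diag(4.3, 4.6, 5.3, -5.3, -7.6, 7.4); L, U strict lower/upper.
Jacobi T = -D⁻¹(L+U): T[0,1] = -(1.8)/(4.3) = -0.4186; T[0,0] = 0.
  T[0,:] = [+0.0000, -0.4186, -0.0698, -0.7907, +0.0698, -0.3256]
  T[1,:] = [+0.3043, +0.0000, -0.4783, +0.2174, -0.5217, +0.1304]
  T[2,:] = [+0.4151, +0.2075, +0.0000, +0.1509, +0.3208, -0.5660]
  T[3,:] = [-0.6415, +0.3585, +0.1132, +0.0000, -0.2264, +0.3208]
  T[4,:] = [+0.3816, -0.3553, +0.5132, -0.3816, +0.0000, -0.0395]
  T[5,:] = [-0.2838, +0.2973, -0.4459, +0.1622, +0.4730, +0.0000]
|roots of det(T-λI)|: 1.1864, 0.8936, 0.7260, 0.4351, 0.4351, 0.2654.
ρ(T) = max|λ| = 1.1864; 1.1864 > 1 ⇒ diverges.

1.1864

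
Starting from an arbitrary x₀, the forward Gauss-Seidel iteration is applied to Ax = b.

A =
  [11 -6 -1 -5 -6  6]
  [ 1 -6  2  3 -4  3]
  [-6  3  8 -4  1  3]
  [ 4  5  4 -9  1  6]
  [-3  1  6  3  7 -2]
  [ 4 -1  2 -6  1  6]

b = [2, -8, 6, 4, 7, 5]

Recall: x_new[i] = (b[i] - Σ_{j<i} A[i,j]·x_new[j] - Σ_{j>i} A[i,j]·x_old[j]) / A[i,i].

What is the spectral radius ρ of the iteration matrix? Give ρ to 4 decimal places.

1.3775

Let D = diag(11, -6, 8, -9, 7, 6); L, U the strict triangles.
Gauss-Seidel: T = -(D+L)⁻¹U, row 0 first, T[0,3] = -(-5)/(11) = +0.4545; later rows by forward substitution.
  T[0,:] = [+0.0000, +0.5455, +0.0909, +0.4545, +0.5455, -0.5455]
  T[1,:] = [+0.0000, +0.0909, +0.3485, +0.5758, -0.5758, +0.4091]
  T[2,:] = [+0.0000, +0.3750, -0.0625, +0.6250, +0.5000, -0.9375]
  T[3,:] = [+0.0000, +0.4596, +0.2062, +0.7997, +0.2559, +0.2348]
  T[4,:] = [+0.0000, -0.2976, -0.0456, -0.7659, -0.2222, +0.6964]
  T[5,:] = [+0.0000, +0.0357, +0.2321, +0.5119, -0.3333, +0.8631]
|roots of det(T-λI)|: 1.3775, 0.4609, 0.4609, 0.4346, 0.0151, 0.0000.
spectral radius ρ = 1.3775; 1.3775 > 1, so it fails to converge.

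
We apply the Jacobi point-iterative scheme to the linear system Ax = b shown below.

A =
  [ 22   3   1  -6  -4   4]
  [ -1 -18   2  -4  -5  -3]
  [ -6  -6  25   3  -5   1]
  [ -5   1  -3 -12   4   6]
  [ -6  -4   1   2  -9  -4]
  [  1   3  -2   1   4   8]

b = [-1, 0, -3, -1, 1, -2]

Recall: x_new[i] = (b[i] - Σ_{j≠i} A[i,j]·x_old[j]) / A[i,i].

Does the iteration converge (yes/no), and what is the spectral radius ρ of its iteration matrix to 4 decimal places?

yes, ρ = 0.8762

Let D = diag(22, -18, 25, -12, -9, 8); L, U the strict triangles.
Jacobi: T = -D⁻¹(L+U), T[3,5] = -(6)/(-12) = +0.5000; T[3,3] = 0.
  T[0,:] = [+0.0000  -0.1364  -0.0455  +0.2727  +0.1818  -0.1818]
  T[1,:] = [-0.0556  +0.0000  +0.1111  -0.2222  -0.2778  -0.1667]
  T[2,:] = [+0.2400  +0.2400  +0.0000  -0.1200  +0.2000  -0.0400]
  T[3,:] = [-0.4167  +0.0833  -0.2500  +0.0000  +0.3333  +0.5000]
  T[4,:] = [-0.6667  -0.4444  +0.1111  +0.2222  +0.0000  -0.4444]
  T[5,:] = [-0.1250  -0.3750  +0.2500  -0.1250  -0.5000  +0.0000]
|λ(T)| sorted: 0.8762, 0.5607, 0.5607, 0.2887, 0.1283, 0.0577.
spectral radius ρ = 0.8762; 0.8762 < 1 ⇒ converges.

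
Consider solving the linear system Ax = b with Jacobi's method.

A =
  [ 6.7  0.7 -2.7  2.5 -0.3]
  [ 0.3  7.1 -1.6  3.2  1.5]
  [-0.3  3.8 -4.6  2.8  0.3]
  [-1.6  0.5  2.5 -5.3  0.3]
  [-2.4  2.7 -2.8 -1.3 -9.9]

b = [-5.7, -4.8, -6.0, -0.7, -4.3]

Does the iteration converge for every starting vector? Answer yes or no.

yes

A = D + L + U where D = diag(6.7, 7.1, -4.6, -5.3, -9.9).
T_J = -D⁻¹(L+U): T[4,0] = -(-2.4)/(-9.9) = -0.2424; T[4,4] = 0.
  T[0,:] = [+0.0000, -0.1045, +0.4030, -0.3731, +0.0448]
  T[1,:] = [-0.0423, +0.0000, +0.2254, -0.4507, -0.2113]
  T[2,:] = [-0.0652, +0.8261, +0.0000, +0.6087, +0.0652]
  T[3,:] = [-0.3019, +0.0943, +0.4717, +0.0000, +0.0566]
  T[4,:] = [-0.2424, +0.2727, -0.2828, -0.1313, +0.0000]
|eigenvalues of T|: 0.9031, 0.4835, 0.3830, 0.3830, 0.2817.
ρ(T) = max|λ| = 0.9031; 0.9031 < 1: convergent.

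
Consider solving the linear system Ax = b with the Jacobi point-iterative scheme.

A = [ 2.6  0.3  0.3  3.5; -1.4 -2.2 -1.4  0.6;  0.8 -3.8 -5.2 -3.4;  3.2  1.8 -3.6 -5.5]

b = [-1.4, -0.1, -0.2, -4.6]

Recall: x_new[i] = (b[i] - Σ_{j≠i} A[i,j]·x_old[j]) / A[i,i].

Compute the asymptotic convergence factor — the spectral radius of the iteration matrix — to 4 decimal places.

1.1727

A = D + L + U where D = diag(2.6, -2.2, -5.2, -5.5).
Jacobi: T = -D⁻¹(L+U), T[1,3] = -(0.6)/(-2.2) = +0.2727; T[1,1] = 0.
  T[0,:] = [+0.0000, -0.1154, -0.1154, -1.3462]
  T[1,:] = [-0.6364, +0.0000, -0.6364, +0.2727]
  T[2,:] = [+0.1538, -0.7308, +0.0000, -0.6538]
  T[3,:] = [+0.5818, +0.3273, -0.6545, +0.0000]
|roots of det(T-λI)|: 1.1727, 0.9049, 0.9049, 0.7916.
ρ = 1.1727; 1.1727 > 1: divergent.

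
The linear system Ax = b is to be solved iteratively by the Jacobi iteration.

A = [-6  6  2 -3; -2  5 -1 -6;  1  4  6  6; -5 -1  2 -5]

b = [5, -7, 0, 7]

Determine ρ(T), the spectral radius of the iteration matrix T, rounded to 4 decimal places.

Split A = D + L + U, D = diag(-6, 5, 6, -5).
T_J = -D⁻¹(L+U): T[2,1] = -(4)/(6) = -0.6667; T[2,2] = 0.
  T[0,:] = [+0.0000  +1.0000  +0.3333  -0.5000]
  T[1,:] = [+0.4000  +0.0000  +0.2000  +1.2000]
  T[2,:] = [-0.1667  -0.6667  +0.0000  -1.0000]
  T[3,:] = [-1.0000  -0.2000  +0.4000  +0.0000]
|λ(T)| sorted: 1.2243, 1.0303, 1.0303, 0.5206.
ρ(T) = max|λ| = 1.2243; 1.2243 > 1, so it fails to converge.

1.2243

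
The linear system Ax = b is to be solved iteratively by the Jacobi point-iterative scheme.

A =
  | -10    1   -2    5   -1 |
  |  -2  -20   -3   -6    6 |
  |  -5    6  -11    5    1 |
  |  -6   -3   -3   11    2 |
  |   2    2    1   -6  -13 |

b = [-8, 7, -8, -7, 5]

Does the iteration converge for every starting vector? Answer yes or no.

yes

Split A = D + L + U, D = diag(-10, -20, -11, 11, -13).
Jacobi: T = -D⁻¹(L+U), T[3,1] = -(-3)/(11) = +0.2727; T[3,3] = 0.
  T[0,:] = [+0.0000 +0.1000 -0.2000 +0.5000 -0.1000]
  T[1,:] = [-0.1000 +0.0000 -0.1500 -0.3000 +0.3000]
  T[2,:] = [-0.4545 +0.5455 +0.0000 +0.4545 +0.0909]
  T[3,:] = [+0.5455 +0.2727 +0.2727 +0.0000 -0.1818]
  T[4,:] = [+0.1538 +0.1538 +0.0769 -0.4615 +0.0000]
moduli |λ_i(T)| = 0.8272, 0.4513, 0.4325, 0.4325, 0.1907.
ρ(T) = max|λ| = 0.8272; 0.8272 < 1, so it converges for any x₀.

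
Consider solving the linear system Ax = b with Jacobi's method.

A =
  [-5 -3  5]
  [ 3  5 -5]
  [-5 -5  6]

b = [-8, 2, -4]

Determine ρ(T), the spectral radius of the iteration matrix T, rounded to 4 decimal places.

1.6254

Write A = D+L+U with D = diag(-5, 5, 6).
Jacobi: T = -D⁻¹(L+U), T[1,0] = -(3)/(5) = -0.6000; T[1,1] = 0.
  T[0,:] = [+0.0000, -0.6000, +1.0000]
  T[1,:] = [-0.6000, +0.0000, +1.0000]
  T[2,:] = [+0.8333, +0.8333, +0.0000]
|roots of det(T-λI)|: 1.6254, 1.0254, 0.6000.
spectral radius ρ = 1.6254; 1.6254 > 1 ⇒ diverges.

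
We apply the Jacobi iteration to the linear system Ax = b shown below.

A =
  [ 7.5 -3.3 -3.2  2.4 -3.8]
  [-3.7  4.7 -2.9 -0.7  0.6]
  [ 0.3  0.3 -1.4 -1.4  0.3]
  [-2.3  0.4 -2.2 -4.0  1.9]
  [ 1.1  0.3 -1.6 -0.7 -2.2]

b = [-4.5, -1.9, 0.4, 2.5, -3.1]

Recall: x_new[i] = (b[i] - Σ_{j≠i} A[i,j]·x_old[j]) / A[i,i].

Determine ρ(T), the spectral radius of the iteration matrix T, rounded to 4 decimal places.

Diagonal D = diag(7.5, 4.7, -1.4, -4, -2.2); L, U strict lower/upper.
T_J = -D⁻¹(L+U): T[1,0] = -(-3.7)/(4.7) = +0.7872; T[1,1] = 0.
  T[0,:] = [+0.0000  +0.4400  +0.4267  -0.3200  +0.5067]
  T[1,:] = [+0.7872  +0.0000  +0.6170  +0.1489  -0.1277]
  T[2,:] = [+0.2143  +0.2143  +0.0000  -1.0000  +0.2143]
  T[3,:] = [-0.5750  +0.1000  -0.5500  +0.0000  +0.4750]
  T[4,:] = [+0.5000  +0.1364  -0.7273  -0.3182  +0.0000]
moduli |λ_i(T)| = 1.2241, 0.9109, 0.9109, 0.5049, 0.1910.
ρ = 1.2241; 1.2241 > 1, so it fails to converge.

1.2241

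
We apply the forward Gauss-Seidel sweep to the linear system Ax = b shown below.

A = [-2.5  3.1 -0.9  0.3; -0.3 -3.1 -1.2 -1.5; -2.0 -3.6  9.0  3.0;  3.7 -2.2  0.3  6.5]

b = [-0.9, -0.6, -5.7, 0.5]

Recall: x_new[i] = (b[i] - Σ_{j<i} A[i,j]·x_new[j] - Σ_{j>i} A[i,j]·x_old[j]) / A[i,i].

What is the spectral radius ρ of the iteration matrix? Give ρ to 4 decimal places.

0.8521

Let D = diag(-2.5, -3.1, 9, 6.5); L, U the strict triangles.
Gauss-Seidel: T = -(D+L)⁻¹U, row 0 first, T[0,3] = -(0.3)/(-2.5) = +0.1200; later rows by forward substitution.
  T[0,:] = [+0.0000, +1.2400, -0.3600, +0.1200]
  T[1,:] = [+0.0000, -0.1200, -0.3523, -0.4955]
  T[2,:] = [+0.0000, +0.2276, -0.2209, -0.5049]
  T[3,:] = [+0.0000, -0.7570, +0.0959, -0.2127]
|eigenvalues of T|: 0.8521, 0.3269, 0.3269, 0.0000.
ρ = 0.8521; 0.8521 < 1, so it converges for any x₀.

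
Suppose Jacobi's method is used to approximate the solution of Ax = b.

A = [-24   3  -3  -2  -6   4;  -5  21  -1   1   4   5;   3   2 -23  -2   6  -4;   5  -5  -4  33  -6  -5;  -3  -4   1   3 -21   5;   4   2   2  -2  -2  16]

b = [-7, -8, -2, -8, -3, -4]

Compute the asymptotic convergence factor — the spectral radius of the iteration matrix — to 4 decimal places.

Write A = D+L+U with D = diag(-24, 21, -23, 33, -21, 16).
Jacobi T = -D⁻¹(L+U): T[2,1] = -(2)/(-23) = +0.0870; T[2,2] = 0.
  T[0,:] = [+0.0000, +0.1250, -0.1250, -0.0833, -0.2500, +0.1667]
  T[1,:] = [+0.2381, +0.0000, +0.0476, -0.0476, -0.1905, -0.2381]
  T[2,:] = [+0.1304, +0.0870, +0.0000, -0.0870, +0.2609, -0.1739]
  T[3,:] = [-0.1515, +0.1515, +0.1212, +0.0000, +0.1818, +0.1515]
  T[4,:] = [-0.1429, -0.1905, +0.0476, +0.1429, +0.0000, +0.2381]
  T[5,:] = [-0.2500, -0.1250, -0.1250, +0.1250, +0.1250, +0.0000]
eigenvalue magnitudes: 0.5198, 0.2950, 0.2950, 0.1858, 0.1858, 0.0177.
ρ = 0.5198; 0.5198 < 1: convergent.

0.5198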